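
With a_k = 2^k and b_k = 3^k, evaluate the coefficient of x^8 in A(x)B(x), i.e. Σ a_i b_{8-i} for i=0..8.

The convolution is the x^8 coefficient of A(x)B(x).
Σ = 1·6561 + 2·2187 + 4·729 + 8·243 + 16·81 + 32·27 + 64·9 + 128·3 + 256·1 = 19171.

19171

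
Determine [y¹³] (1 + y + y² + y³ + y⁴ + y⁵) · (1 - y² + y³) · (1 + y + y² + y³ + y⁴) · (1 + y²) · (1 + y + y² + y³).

10

(1 + y + y² + y³ + y⁴ + y⁵) has coefficients 1,1,1,1,1,1 for degrees 0…5.
(1 - y² + y³) has coefficients 1,0,-1,1,0,0,0,0,0,0,0,0,0,0 for degrees 0…13.
Multiplying by (1 + y + y² + y³ + y⁴) gives running coefficients 1,1,0,1,1,0,0,1,0,0,0,0,0,0 for degrees 0…13.
Multiplying by (1 + y²) gives running coefficients 1,1,1,2,1,1,1,1,0,1,0,0,0,0 for degrees 0…13.
Finally multiplying by (1 + y + y² + y³), the product of all factors after the first has coefficients 1,2,3,5,5,5,5,4,3,3,2,1,1,0 for degrees 0…13.
[y¹³] = 1·0 + 1·1 + 1·1 + 1·2 + 1·3 + 1·3 = 10.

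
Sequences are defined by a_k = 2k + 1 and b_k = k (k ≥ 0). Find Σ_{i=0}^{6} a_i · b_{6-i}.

91

This is [x^6] in the product of the two ordinary generating functions.
Σ = 1·6 + 3·5 + 5·4 + 7·3 + 9·2 + 11·1 + 13·0 = 91.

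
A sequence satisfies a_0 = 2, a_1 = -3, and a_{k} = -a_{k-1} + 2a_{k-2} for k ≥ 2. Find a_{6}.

107

The ordinary generating function has denominator 1 + x - 2x^2.
Iterating the recurrence: a_0,…,a_{6} = 2, -3, 7, -13, 27, -53, 107.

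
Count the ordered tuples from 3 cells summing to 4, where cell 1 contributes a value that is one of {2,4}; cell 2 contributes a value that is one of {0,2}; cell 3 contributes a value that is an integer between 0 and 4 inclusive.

3

The generating function for the choices is (y² + y⁴)·(1 + y²)·(1 + y + y² + y³ + y⁴); the count is [y⁴].
(y² + y⁴) has coefficients 0,0,1,0,1 for degrees 0…4.
(1 + y²) has coefficients 1,0,1,0,0 for degrees 0…4.
Finally multiplying by (1 + y + y² + y³ + y⁴), the product of all factors after the first has coefficients 1,1,2,2,2 for degrees 0…4.
[y⁴] = 1·2 + 1·1 = 3.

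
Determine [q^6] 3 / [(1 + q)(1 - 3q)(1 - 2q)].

4665

Partial fractions give a closed form: a_n = (1/4)·(-1)^n + (27/4)·3^n + (-4)·2^n.
At n = 6: a_6 = 4665.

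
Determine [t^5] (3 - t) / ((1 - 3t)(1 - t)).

Partial fractions give a closed form: a_n = (4)·3^n + (-1)·1^n.
At n = 5: a_5 = 971.

971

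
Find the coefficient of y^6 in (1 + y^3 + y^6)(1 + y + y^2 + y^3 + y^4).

(1 + y^3 + y^6) has coefficients 1,0,0,1,0,0,1 for degrees 0…6.
(1 + y + y^2 + y^3 + y^4) has coefficients 1,1,1,1,1,0,0 for degrees 0…6.
[y^6] = 1·0 + 1·1 + 1·1 = 2.

2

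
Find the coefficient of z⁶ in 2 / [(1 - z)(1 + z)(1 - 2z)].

170

Partial fractions give a closed form: a_n = (-1)·1^n + (1/3)·(-1)^n + (8/3)·2^n.
At n = 6: a_6 = 170.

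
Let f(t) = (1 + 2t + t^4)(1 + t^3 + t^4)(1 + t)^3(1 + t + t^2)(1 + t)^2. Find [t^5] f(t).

(1 + 2t + t^4) has coefficients 1,2,0,0,1 for degrees 0…4.
(1 + t^3 + t^4) has coefficients 1,0,0,1,1,0 for degrees 0…5.
Multiplying by (1 + t)^3 gives running coefficients 1,3,3,2,4,6 for degrees 0…5.
Multiplying by (1 + t + t^2) gives running coefficients 1,4,7,8,9,12 for degrees 0…5.
Finally multiplying by (1 + t)^2, the product of all factors after the first has coefficients 1,6,16,26,32,38 for degrees 0…5.
[t^5] = 1·38 + 2·32 + 1·6 = 108.

108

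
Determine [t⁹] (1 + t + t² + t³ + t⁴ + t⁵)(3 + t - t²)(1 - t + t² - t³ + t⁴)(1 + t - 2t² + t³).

-1

(1 + t + t² + t³ + t⁴ + t⁵) has coefficients 1,1,1,1,1,1 for degrees 0…5.
(3 + t - t²) has coefficients 3,1,-1,0,0,0,0,0,0,0 for degrees 0…9.
Multiplying by (1 - t + t² - t³ + t⁴) gives running coefficients 3,-2,1,-1,1,2,-1,0,0,0 for degrees 0…9.
Finally multiplying by (1 + t - 2t² + t³), the product of all factors after the first has coefficients 3,1,-7,7,-4,6,-2,-4,4,-1 for degrees 0…9.
[t⁹] = 1·(-1) + 1·4 + 1·(-4) + 1·(-2) + 1·6 + 1·(-4) = -1.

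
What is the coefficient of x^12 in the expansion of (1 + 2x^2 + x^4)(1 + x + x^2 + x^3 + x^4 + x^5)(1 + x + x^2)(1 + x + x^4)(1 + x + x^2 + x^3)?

(1 + 2x^2 + x^4) has coefficients 1,0,2,0,1 for degrees 0…4.
(1 + x + x^2 + x^3 + x^4 + x^5) has coefficients 1,1,1,1,1,1,0,0,0,0,0,0,0 for degrees 0…12.
Multiplying by (1 + x + x^2) gives running coefficients 1,2,3,3,3,3,2,1,0,0,0,0,0 for degrees 0…12.
Multiplying by (1 + x + x^4) gives running coefficients 1,3,5,6,7,8,8,6,4,3,2,1,0 for degrees 0…12.
Finally multiplying by (1 + x + x^2 + x^3), the product of all factors after the first has coefficients 1,4,9,15,21,26,29,29,26,21,15,10,6 for degrees 0…12.
[x^12] = 1·6 + 2·15 + 1·26 = 62.

62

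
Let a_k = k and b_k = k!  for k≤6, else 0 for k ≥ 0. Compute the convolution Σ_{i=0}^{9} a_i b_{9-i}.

This is [x^9] in the product of the two ordinary generating functions.
Σ = 0·0 + 1·0 + 2·0 + 3·720 + 4·120 + 5·24 + 6·6 + 7·2 + 8·1 + 9·1 = 2827.

2827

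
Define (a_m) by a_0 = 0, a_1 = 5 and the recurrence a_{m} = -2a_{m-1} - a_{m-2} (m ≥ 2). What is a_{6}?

-30

The ordinary generating function has denominator 1 + 2z + z^2.
Iterating the recurrence: a_0,…,a_{6} = 0, 5, -10, 15, -20, 25, -30.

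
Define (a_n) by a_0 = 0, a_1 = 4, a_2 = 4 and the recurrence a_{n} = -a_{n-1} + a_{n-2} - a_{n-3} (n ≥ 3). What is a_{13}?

The ordinary generating function has denominator 1 + t - t^2 + t^3.
Iterating the recurrence: a_0,…,a_{13} = 0, 4, 4, 0, 0, -4, 4, -8, 16, -28, 52, -96, 176, -324.

-324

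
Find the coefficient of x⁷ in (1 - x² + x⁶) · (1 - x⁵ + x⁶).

1

(1 - x² + x⁶) has coefficients 1,0,-1,0,0,0,1 for degrees 0…6.
(1 - x⁵ + x⁶) has coefficients 1,0,0,0,0,-1,1,0 for degrees 0…7.
[x⁷] = 1·0 − 1·(-1) + 1·0 = 1.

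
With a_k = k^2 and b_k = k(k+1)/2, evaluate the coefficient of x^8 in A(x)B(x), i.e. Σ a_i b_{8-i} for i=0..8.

Write out a_i and b_{8-i} for i = 0,…,8 and sum the products.
Σ = 0·36 + 1·28 + 4·21 + 9·15 + 16·10 + 25·6 + 36·3 + 49·1 + 64·0 = 714.

714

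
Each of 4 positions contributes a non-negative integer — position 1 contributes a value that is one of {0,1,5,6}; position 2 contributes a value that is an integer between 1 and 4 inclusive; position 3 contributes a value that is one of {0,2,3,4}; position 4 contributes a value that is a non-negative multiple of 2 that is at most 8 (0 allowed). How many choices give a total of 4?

7

The generating function for the choices is (1 + z + z^5 + z^6)·(z + z^2 + z^3 + z^4)·(1 + z^2 + z^3 + z^4)·(1 + z^2 + z^4 + z^6 + z^8); the count is [z^4].
(1 + z + z^5 + z^6) has coefficients 1,1,0,0,0 for degrees 0…4.
(z + z^2 + z^3 + z^4) has coefficients 0,1,1,1,1 for degrees 0…4.
Multiplying by (1 + z^2 + z^3 + z^4) gives running coefficients 0,1,1,2,3 for degrees 0…4.
Finally multiplying by (1 + z^2 + z^4 + z^6 + z^8), the product of all factors after the first has coefficients 0,1,1,3,4 for degrees 0…4.
[z^4] = 1·4 + 1·3 = 7.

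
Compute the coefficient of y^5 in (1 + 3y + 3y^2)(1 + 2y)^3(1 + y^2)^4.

(1 + 3y + 3y^2) has coefficients 1,3,3 for degrees 0…2.
(1 + 2y)^3 has coefficients 1,6,12,8,0,0 for degrees 0…5.
Finally multiplying by (1 + y^2)^4, the product of all factors after the first has coefficients 1,6,16,32,54,68 for degrees 0…5.
[y^5] = 1·68 + 3·54 + 3·32 = 326.

326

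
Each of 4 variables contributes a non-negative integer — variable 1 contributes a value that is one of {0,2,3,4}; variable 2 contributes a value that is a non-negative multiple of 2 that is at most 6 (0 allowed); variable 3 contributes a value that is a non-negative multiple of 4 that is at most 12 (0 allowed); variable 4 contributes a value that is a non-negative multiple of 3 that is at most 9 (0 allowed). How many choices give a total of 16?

The generating function for the choices is (1 + z² + z³ + z⁴)·(1 + z² + z⁴ + z⁶)·(1 + z⁴ + z⁸ + z¹²)·(1 + z³ + z⁶ + z⁹); the count is [z¹⁶].
(1 + z² + z³ + z⁴) has coefficients 1,0,1,1,1 for degrees 0…4.
(1 + z² + z⁴ + z⁶) has coefficients 1,0,1,0,1,0,1,0,0,0,0,0,0,0,0,0,0 for degrees 0…16.
Multiplying by (1 + z⁴ + z⁸ + z¹²) gives running coefficients 1,0,1,0,2,0,2,0,2,0,2,0,2,0,2,0,1 for degrees 0…16.
Finally multiplying by (1 + z³ + z⁶ + z⁹), the product of all factors after the first has coefficients 1,0,1,1,2,1,3,2,3,3,4,3,4,4,4,4,3 for degrees 0…16.
[z¹⁶] = 1·3 + 1·4 + 1·4 + 1·4 = 15.

15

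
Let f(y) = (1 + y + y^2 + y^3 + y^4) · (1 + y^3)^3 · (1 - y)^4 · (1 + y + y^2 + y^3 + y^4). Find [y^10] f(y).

-7

(1 + y + y^2 + y^3 + y^4) has coefficients 1,1,1,1,1 for degrees 0…4.
(1 + y^3)^3 has coefficients 1,0,0,3,0,0,3,0,0,1,0 for degrees 0…10.
Multiplying by (1 - y)^4 gives running coefficients 1,-4,6,-1,-11,18,-9,-9,18,-11,-1 for degrees 0…10.
Finally multiplying by (1 + y + y^2 + y^3 + y^4), the product of all factors after the first has coefficients 1,-3,3,2,-9,8,3,-12,7,7,-12 for degrees 0…10.
[y^10] = 1·(-12) + 1·7 + 1·7 + 1·(-12) + 1·3 = -7.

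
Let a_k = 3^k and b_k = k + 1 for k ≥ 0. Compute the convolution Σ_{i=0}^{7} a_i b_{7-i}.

4916

Write out a_i and b_{7-i} for i = 0,…,7 and sum the products.
Σ = 1·8 + 3·7 + 9·6 + 27·5 + 81·4 + 243·3 + 729·2 + 2187·1 = 4916.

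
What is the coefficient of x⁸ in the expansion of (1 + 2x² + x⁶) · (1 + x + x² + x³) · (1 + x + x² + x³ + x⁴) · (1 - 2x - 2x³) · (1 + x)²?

(1 + 2x² + x⁶) has coefficients 1,0,2,0,0,0,1 for degrees 0…6.
(1 + x + x² + x³) has coefficients 1,1,1,1,0,0,0,0,0 for degrees 0…8.
Multiplying by (1 + x + x² + x³ + x⁴) gives running coefficients 1,2,3,4,4,3,2,1,0 for degrees 0…8.
Multiplying by (1 - 2x - 2x³) gives running coefficients 1,0,-1,-4,-8,-11,-12,-11,-8 for degrees 0…8.
Finally multiplying by (1 + x)², the product of all factors after the first has coefficients 1,2,0,-6,-17,-31,-42,-46,-42 for degrees 0…8.
[x⁸] = 1·(-42) + 2·(-42) + 1·0 = -126.

-126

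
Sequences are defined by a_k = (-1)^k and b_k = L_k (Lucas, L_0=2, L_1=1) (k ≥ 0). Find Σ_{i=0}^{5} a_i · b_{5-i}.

4

Write out a_i and b_{5-i} for i = 0,…,5 and sum the products.
Σ = 1·11 − 1·7 + 1·4 − 1·3 + 1·1 − 1·2 = 4.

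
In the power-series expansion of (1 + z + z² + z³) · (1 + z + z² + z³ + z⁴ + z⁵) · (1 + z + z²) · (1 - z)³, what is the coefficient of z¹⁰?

1

(1 + z + z² + z³) has coefficients 1,1,1,1 for degrees 0…3.
(1 + z + z² + z³ + z⁴ + z⁵) has coefficients 1,1,1,1,1,1,0,0,0,0,0 for degrees 0…10.
Multiplying by (1 + z + z²) gives running coefficients 1,2,3,3,3,3,2,1,0,0,0 for degrees 0…10.
Finally multiplying by (1 - z)³, the product of all factors after the first has coefficients 1,-1,0,-1,1,0,-1,1,0,1,-1 for degrees 0…10.
[z¹⁰] = 1·(-1) + 1·1 + 1·0 + 1·1 = 1.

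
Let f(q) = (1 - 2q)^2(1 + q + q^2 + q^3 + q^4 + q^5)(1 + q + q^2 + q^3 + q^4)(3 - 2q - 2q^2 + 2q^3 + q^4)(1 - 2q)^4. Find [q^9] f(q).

46

(1 - 2q)^2 has coefficients 1,-4,4 for degrees 0…2.
(1 + q + q^2 + q^3 + q^4 + q^5) has coefficients 1,1,1,1,1,1,0,0,0,0 for degrees 0…9.
Multiplying by (1 + q + q^2 + q^3 + q^4) gives running coefficients 1,2,3,4,5,5,4,3,2,1 for degrees 0…9.
Multiplying by (3 - 2q - 2q^2 + 2q^3 + q^4) gives running coefficients 3,4,3,4,6,5,3,5,7,6 for degrees 0…9.
Finally multiplying by (1 - 2q)^4, the product of all factors after the first has coefficients 3,-20,43,-20,-34,21,27,-27,-25,54 for degrees 0…9.
[q^9] = 1·54 − 4·(-25) + 4·(-27) = 46.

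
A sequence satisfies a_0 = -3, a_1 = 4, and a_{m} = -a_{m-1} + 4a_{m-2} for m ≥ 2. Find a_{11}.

The ordinary generating function has denominator 1 + x - 4x^2.
Iterating the recurrence: a_0,…,a_{11} = -3, 4, -16, 32, -96, 224, -608, 1504, -3936, 9952, -25696, 65504.

65504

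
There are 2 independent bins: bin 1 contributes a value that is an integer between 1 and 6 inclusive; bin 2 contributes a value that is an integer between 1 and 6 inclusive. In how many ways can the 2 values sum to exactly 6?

The generating function for the choices is (z + z² + z³ + z⁴ + z⁵ + z⁶)·(z + z² + z³ + z⁴ + z⁵ + z⁶); the count is [z⁶].
(z + z² + z³ + z⁴ + z⁵ + z⁶) has coefficients 0,1,1,1,1,1,1 for degrees 0…6.
(z + z² + z³ + z⁴ + z⁵ + z⁶) has coefficients 0,1,1,1,1,1,1 for degrees 0…6.
[z⁶] = 1·1 + 1·1 + 1·1 + 1·1 + 1·1 + 1·0 = 5.

5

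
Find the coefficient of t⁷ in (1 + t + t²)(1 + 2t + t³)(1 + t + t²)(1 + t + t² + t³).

15

(1 + t + t²) has coefficients 1,1,1 for degrees 0…2.
(1 + 2t + t³) has coefficients 1,2,0,1,0,0,0,0 for degrees 0…7.
Multiplying by (1 + t + t²) gives running coefficients 1,3,3,3,1,1,0,0 for degrees 0…7.
Finally multiplying by (1 + t + t² + t³), the product of all factors after the first has coefficients 1,4,7,10,10,8,5,2 for degrees 0…7.
[t⁷] = 1·2 + 1·5 + 1·8 = 15.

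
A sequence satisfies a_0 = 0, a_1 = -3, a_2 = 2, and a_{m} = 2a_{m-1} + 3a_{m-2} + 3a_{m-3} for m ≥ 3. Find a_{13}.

The ordinary generating function has denominator 1 - 2q - 3q^2 - 3q^3.
Iterating the recurrence: a_0,…,a_{13} = 0, -3, 2, -5, -13, -35, -124, -392, -1261, -4070, -13099, -42191, -135889, -437648.

-437648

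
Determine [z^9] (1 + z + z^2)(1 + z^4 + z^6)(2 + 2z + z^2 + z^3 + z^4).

(1 + z + z^2) has coefficients 1,1,1 for degrees 0…2.
(1 + z^4 + z^6) has coefficients 1,0,0,0,1,0,1,0,0,0 for degrees 0…9.
Finally multiplying by (2 + 2z + z^2 + z^3 + z^4), the product of all factors after the first has coefficients 2,2,1,1,3,2,3,3,2,1 for degrees 0…9.
[z^9] = 1·1 + 1·2 + 1·3 = 6.

6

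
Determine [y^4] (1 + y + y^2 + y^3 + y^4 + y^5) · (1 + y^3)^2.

(1 + y + y^2 + y^3 + y^4 + y^5) has coefficients 1,1,1,1,1 for degrees 0…4.
(1 + y^3)^2 has coefficients 1,0,0,2,0 for degrees 0…4.
[y^4] = 1·0 + 1·2 + 1·0 + 1·0 + 1·1 = 3.

3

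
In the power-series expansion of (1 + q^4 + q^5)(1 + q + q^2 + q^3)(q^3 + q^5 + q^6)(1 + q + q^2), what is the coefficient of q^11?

14

(1 + q^4 + q^5) has coefficients 1,0,0,0,1,1 for degrees 0…5.
(1 + q + q^2 + q^3) has coefficients 1,1,1,1,0,0,0,0,0,0,0,0 for degrees 0…11.
Multiplying by (q^3 + q^5 + q^6) gives running coefficients 0,0,0,1,1,2,3,2,2,1,0,0 for degrees 0…11.
Finally multiplying by (1 + q + q^2), the product of all factors after the first has coefficients 0,0,0,1,2,4,6,7,7,5,3,1 for degrees 0…11.
[q^11] = 1·1 + 1·7 + 1·6 = 14.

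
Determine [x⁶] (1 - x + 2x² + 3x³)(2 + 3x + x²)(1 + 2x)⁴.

(1 - x + 2x² + 3x³) has coefficients 1,-1,2,3 for degrees 0…3.
(2 + 3x + x²) has coefficients 2,3,1,0,0,0,0 for degrees 0…6.
Finally multiplying by (1 + 2x)⁴, the product of all factors after the first has coefficients 2,19,73,144,152,80,16 for degrees 0…6.
[x⁶] = 1·16 − 1·80 + 2·152 + 3·144 = 672.

672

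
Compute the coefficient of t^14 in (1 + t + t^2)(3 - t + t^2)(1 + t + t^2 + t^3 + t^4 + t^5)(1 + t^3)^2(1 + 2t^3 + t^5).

44

(1 + t + t^2) has coefficients 1,1,1 for degrees 0…2.
(3 - t + t^2) has coefficients 3,-1,1,0,0,0,0,0,0,0,0,0,0,0,0 for degrees 0…14.
Multiplying by (1 + t + t^2 + t^3 + t^4 + t^5) gives running coefficients 3,2,3,3,3,3,0,1,0,0,0,0,0,0,0 for degrees 0…14.
Multiplying by (1 + t^3)^2 gives running coefficients 3,2,3,9,7,9,9,9,9,3,5,3,0,1,0 for degrees 0…14.
Finally multiplying by (1 + 2t^3 + t^5), the product of all factors after the first has coefficients 3,2,3,15,11,18,29,26,36,28,32,30,15,20,9 for degrees 0…14.
[t^14] = 1·9 + 1·20 + 1·15 = 44.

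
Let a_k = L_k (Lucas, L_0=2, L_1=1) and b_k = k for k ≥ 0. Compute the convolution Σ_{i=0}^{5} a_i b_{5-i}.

38

Write out a_i and b_{5-i} for i = 0,…,5 and sum the products.
Σ = 2·5 + 1·4 + 3·3 + 4·2 + 7·1 + 11·0 = 38.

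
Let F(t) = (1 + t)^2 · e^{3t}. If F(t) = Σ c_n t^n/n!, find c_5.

1593

The EGF product rule gives c_5 = Σ_{k_1+k_2=5} C(5; k_1,k_2) · ∏ g_i(k_i), where (1+t)^2 gives the falling factorial (2)_k; e^{3t} gives (3)^k.
g_1(k) for k = 0…5: 1, 2, 2, 0, 0, 0.
g_2(k) for k = 0…5: 1, 3, 9, 27, 81, 243.
c_5 = Σ_k C(5,k)·g_1(k)·g_2(5−k) = 1·1·243 + 5·2·81 + 10·2·27 = 243 + 810 + 540 = 1593.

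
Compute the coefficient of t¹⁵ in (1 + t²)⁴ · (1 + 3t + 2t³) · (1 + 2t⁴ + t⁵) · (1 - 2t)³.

6

(1 + t²)⁴ has coefficients 1,0,4,0,6,0,4,0,1 for degrees 0…8.
(1 + 3t + 2t³) has coefficients 1,3,0,2,0,0,0,0,0,0,0,0,0,0,0,0 for degrees 0…15.
Multiplying by (1 + 2t⁴ + t⁵) gives running coefficients 1,3,0,2,2,7,3,4,2,0,0,0,0,0,0,0 for degrees 0…15.
Finally multiplying by (1 - 2t)³, the product of all factors after the first has coefficients 1,-3,-6,30,-34,19,-31,54,-42,12,-8,-16,0,0,0,0 for degrees 0…15.
[t¹⁵] = 1·0 + 4·0 + 6·(-16) + 4·12 + 1·54 = 6.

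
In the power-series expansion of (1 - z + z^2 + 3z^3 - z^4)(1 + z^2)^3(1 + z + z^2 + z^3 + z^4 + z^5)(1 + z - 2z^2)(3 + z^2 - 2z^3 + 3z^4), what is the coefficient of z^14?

-19

(1 - z + z^2 + 3z^3 - z^4) has coefficients 1,-1,1,3,-1 for degrees 0…4.
(1 + z^2)^3 has coefficients 1,0,3,0,3,0,1,0,0,0,0,0,0,0,0 for degrees 0…14.
Multiplying by (1 + z + z^2 + z^3 + z^4 + z^5) gives running coefficients 1,1,4,4,7,7,7,7,4,4,1,1,0,0,0 for degrees 0…14.
Multiplying by (1 + z - 2z^2) gives running coefficients 1,2,3,6,3,6,0,0,-3,-6,-3,-6,-1,-2,0 for degrees 0…14.
Finally multiplying by (3 + z^2 - 2z^3 + 3z^4), the product of all factors after the first has coefficients 3,6,10,18,11,24,0,18,-12,0,-12,-18,-3,-24,2 for degrees 0…14.
[z^14] = 1·2 − 1·(-24) + 1·(-3) + 3·(-18) − 1·(-12) = -19.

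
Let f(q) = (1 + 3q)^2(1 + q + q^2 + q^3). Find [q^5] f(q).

(1 + 3q)^2 has coefficients 1,6,9 for degrees 0…2.
(1 + q + q^2 + q^3) has coefficients 1,1,1,1,0,0 for degrees 0…5.
[q^5] = 1·0 + 6·0 + 9·1 = 9.

9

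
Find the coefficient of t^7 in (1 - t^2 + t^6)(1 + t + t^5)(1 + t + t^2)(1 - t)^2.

-2

(1 - t^2 + t^6) has coefficients 1,0,-1,0,0,0,1 for degrees 0…6.
(1 + t + t^5) has coefficients 1,1,0,0,0,1,0,0 for degrees 0…7.
Multiplying by (1 + t + t^2) gives running coefficients 1,2,2,1,0,1,1,1 for degrees 0…7.
Finally multiplying by (1 - t)^2, the product of all factors after the first has coefficients 1,0,-1,-1,0,2,-1,0 for degrees 0…7.
[t^7] = 1·0 − 1·2 + 1·0 = -2.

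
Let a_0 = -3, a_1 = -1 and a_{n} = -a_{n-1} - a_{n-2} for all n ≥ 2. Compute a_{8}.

4

The ordinary generating function has denominator 1 + x + x^2.
Iterating the recurrence: a_0,…,a_{8} = -3, -1, 4, -3, -1, 4, -3, -1, 4.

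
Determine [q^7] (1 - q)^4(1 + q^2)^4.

(1 - q)^4 has coefficients 1,-4,6,-4,1 for degrees 0…4.
(1 + q^2)^4 has coefficients 1,0,4,0,6,0,4,0 for degrees 0…7.
[q^7] = 1·0 − 4·4 + 6·0 − 4·6 + 1·0 = -40.

-40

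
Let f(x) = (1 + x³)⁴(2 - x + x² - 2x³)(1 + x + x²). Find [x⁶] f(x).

4

(1 + x³)⁴ has coefficients 1,0,0,4,0,0,6 for degrees 0…6.
(2 - x + x² - 2x³) has coefficients 2,-1,1,-2,0,0,0 for degrees 0…6.
Finally multiplying by (1 + x + x²), the product of all factors after the first has coefficients 2,1,2,-2,-1,-2,0 for degrees 0…6.
[x⁶] = 1·0 + 4·(-2) + 6·2 = 4.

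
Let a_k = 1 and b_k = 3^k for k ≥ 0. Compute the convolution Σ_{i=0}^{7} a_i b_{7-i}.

3280

The convolution is the x^7 coefficient of A(x)B(x).
Σ = 1·2187 + 1·729 + 1·243 + 1·81 + 1·27 + 1·9 + 1·3 + 1·1 = 3280.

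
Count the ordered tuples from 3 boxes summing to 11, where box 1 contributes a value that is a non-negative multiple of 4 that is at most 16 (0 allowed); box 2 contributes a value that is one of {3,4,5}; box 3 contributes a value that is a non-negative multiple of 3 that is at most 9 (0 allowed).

The generating function for the choices is (1 + q^4 + q^8 + q^12 + q^16)·(q^3 + q^4 + q^5)·(1 + q^3 + q^6 + q^9); the count is [q^11].
(1 + q^4 + q^8 + q^12 + q^16) has coefficients 1,0,0,0,1,0,0,0,1,0,0,0 for degrees 0…11.
(q^3 + q^4 + q^5) has coefficients 0,0,0,1,1,1,0,0,0,0,0,0 for degrees 0…11.
Finally multiplying by (1 + q^3 + q^6 + q^9), the product of all factors after the first has coefficients 0,0,0,1,1,1,1,1,1,1,1,1 for degrees 0…11.
[q^11] = 1·1 + 1·1 + 1·1 = 3.

3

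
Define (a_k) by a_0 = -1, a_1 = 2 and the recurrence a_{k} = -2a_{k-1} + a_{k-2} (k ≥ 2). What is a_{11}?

13860

The ordinary generating function has denominator 1 + 2q - q^2.
Iterating the recurrence: a_0,…,a_{11} = -1, 2, -5, 12, -29, 70, -169, 408, -985, 2378, -5741, 13860.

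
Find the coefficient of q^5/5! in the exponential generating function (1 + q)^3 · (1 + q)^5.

6720

The EGF product rule gives c_5 = Σ_{k_1+k_2=5} C(5; k_1,k_2) · ∏ g_i(k_i), where (1+q)^3 gives the falling factorial (3)_k; (1+q)^5 gives the falling factorial (5)_k.
g_1(k) for k = 0…5: 1, 3, 6, 6, 0, 0.
g_2(k) for k = 0…5: 1, 5, 20, 60, 120, 120.
c_5 = Σ_k C(5,k)·g_1(k)·g_2(5−k) = 1·1·120 + 5·3·120 + 10·6·60 + 10·6·20 = 120 + 1800 + 3600 + 1200 = 6720.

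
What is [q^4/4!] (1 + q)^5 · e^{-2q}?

-24

The EGF product rule gives c_4 = Σ_{k_1+k_2=4} C(4; k_1,k_2) · ∏ g_i(k_i), where (1+q)^5 gives the falling factorial (5)_k; e^{-2q} gives (-2)^k.
g_1(k) for k = 0…4: 1, 5, 20, 60, 120.
g_2(k) for k = 0…4: 1, -2, 4, -8, 16.
c_4 = Σ_k C(4,k)·g_1(k)·g_2(4−k) = 1·1·16 + 4·5·(-8) + 6·20·4 + 4·60·(-2) + 1·120·1 = 16 − 160 + 480 − 480 + 120 = -24.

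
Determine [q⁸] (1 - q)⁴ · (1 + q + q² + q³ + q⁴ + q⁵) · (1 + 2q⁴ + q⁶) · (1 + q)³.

(1 - q)⁴ has coefficients 1,-4,6,-4,1 for degrees 0…4.
(1 + q + q² + q³ + q⁴ + q⁵) has coefficients 1,1,1,1,1,1,0,0,0 for degrees 0…8.
Multiplying by (1 + 2q⁴ + q⁶) gives running coefficients 1,1,1,1,3,3,3,3,3 for degrees 0…8.
Finally multiplying by (1 + q)³, the product of all factors after the first has coefficients 1,4,7,8,10,16,22,24,24 for degrees 0…8.
[q⁸] = 1·24 − 4·24 + 6·22 − 4·16 + 1·10 = 6.

6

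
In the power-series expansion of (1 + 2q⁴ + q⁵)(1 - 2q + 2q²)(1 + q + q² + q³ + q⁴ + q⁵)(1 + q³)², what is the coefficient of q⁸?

4

(1 + 2q⁴ + q⁵) has coefficients 1,0,0,0,2,1 for degrees 0…5.
(1 - 2q + 2q²) has coefficients 1,-2,2,0,0,0,0,0,0 for degrees 0…8.
Multiplying by (1 + q + q² + q³ + q⁴ + q⁵) gives running coefficients 1,-1,1,1,1,1,0,2,0 for degrees 0…8.
Finally multiplying by (1 + q³)², the product of all factors after the first has coefficients 1,-1,1,3,-1,3,3,3,3 for degrees 0…8.
[q⁸] = 1·3 + 2·(-1) + 1·3 = 4.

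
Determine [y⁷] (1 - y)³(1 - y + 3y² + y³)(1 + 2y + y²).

(1 - y)³ has coefficients 1,-3,3,-1 for degrees 0…3.
(1 - y + 3y² + y³) has coefficients 1,-1,3,1,0,0,0,0 for degrees 0…7.
Finally multiplying by (1 + 2y + y²), the product of all factors after the first has coefficients 1,1,2,6,5,1,0,0 for degrees 0…7.
[y⁷] = 1·0 − 3·0 + 3·1 − 1·5 = -2.

-2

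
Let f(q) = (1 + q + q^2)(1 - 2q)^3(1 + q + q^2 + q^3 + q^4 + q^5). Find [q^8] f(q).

(1 + q + q^2) has coefficients 1,1,1 for degrees 0…2.
(1 - 2q)^3 has coefficients 1,-6,12,-8,0,0,0,0,0 for degrees 0…8.
Finally multiplying by (1 + q + q^2 + q^3 + q^4 + q^5), the product of all factors after the first has coefficients 1,-5,7,-1,-1,-1,-2,4,-8 for degrees 0…8.
[q^8] = 1·(-8) + 1·4 + 1·(-2) = -6.

-6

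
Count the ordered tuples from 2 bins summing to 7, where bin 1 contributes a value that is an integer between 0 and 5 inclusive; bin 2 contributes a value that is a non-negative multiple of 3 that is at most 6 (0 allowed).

2

The generating function for the choices is (1 + t + t^2 + t^3 + t^4 + t^5)·(1 + t^3 + t^6); the count is [t^7].
(1 + t + t^2 + t^3 + t^4 + t^5) has coefficients 1,1,1,1,1,1 for degrees 0…5.
(1 + t^3 + t^6) has coefficients 1,0,0,1,0,0,1,0 for degrees 0…7.
[t^7] = 1·0 + 1·1 + 1·0 + 1·0 + 1·1 + 1·0 = 2.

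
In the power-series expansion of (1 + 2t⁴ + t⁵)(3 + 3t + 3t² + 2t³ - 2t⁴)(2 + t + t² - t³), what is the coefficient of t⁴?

(1 + 2t⁴ + t⁵) has coefficients 1,0,0,0,2 for degrees 0…4.
(3 + 3t + 3t² + 2t³ - 2t⁴) has coefficients 3,3,3,2,-2 for degrees 0…4.
Finally multiplying by (2 + t + t² - t³), the product of all factors after the first has coefficients 6,9,12,7,-2 for degrees 0…4.
[t⁴] = 1·(-2) + 2·6 = 10.

10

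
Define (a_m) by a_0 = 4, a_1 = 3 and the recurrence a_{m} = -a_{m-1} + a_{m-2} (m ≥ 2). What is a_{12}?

The ordinary generating function has denominator 1 + q - q^2.
Iterating the recurrence: a_0,…,a_{12} = 4, 3, 1, 2, -1, 3, -4, 7, -11, 18, -29, 47, -76.

-76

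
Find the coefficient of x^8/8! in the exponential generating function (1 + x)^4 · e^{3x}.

784161

The EGF product rule gives c_8 = Σ_{k_1+k_2=8} C(8; k_1,k_2) · ∏ g_i(k_i), where (1+x)^4 gives the falling factorial (4)_k; e^{3x} gives (3)^k.
g_1(k) for k = 0…8: 1, 4, 12, 24, 24, 0, 0, 0, 0.
g_2(k) for k = 0…8: 1, 3, 9, 27, 81, 243, 729, 2187, 6561.
c_8 = Σ_k C(8,k)·g_1(k)·g_2(8−k) = 1·1·6561 + 8·4·2187 + 28·12·729 + 56·24·243 + 70·24·81 = 6561 + 69984 + 244944 + 326592 + 136080 = 784161.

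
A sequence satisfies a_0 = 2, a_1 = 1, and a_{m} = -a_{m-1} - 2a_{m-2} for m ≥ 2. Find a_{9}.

The ordinary generating function has denominator 1 + x + 2x^2.
Iterating the recurrence: a_0,…,a_{9} = 2, 1, -5, 3, 7, -13, -1, 27, -25, -29.

-29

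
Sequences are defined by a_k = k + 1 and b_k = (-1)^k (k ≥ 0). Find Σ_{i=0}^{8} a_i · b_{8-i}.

The convolution is the t^8 coefficient of A(t)B(t).
Σ = 1·1 + 2·(-1) + 3·1 + 4·(-1) + 5·1 + 6·(-1) + 7·1 + 8·(-1) + 9·1 = 5.

5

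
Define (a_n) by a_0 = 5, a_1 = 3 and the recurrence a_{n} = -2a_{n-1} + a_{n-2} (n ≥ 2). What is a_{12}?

-12875

The ordinary generating function has denominator 1 + 2y - y^2.
Iterating the recurrence: a_0,…,a_{12} = 5, 3, -1, 5, -11, 27, -65, 157, -379, 915, -2209, 5333, -12875.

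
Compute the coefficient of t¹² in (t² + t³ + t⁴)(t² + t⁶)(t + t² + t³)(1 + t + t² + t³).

(t² + t³ + t⁴) has coefficients 0,0,1,1,1 for degrees 0…4.
(t² + t⁶) has coefficients 0,0,1,0,0,0,1,0,0,0,0,0,0 for degrees 0…12.
Multiplying by (t + t² + t³) gives running coefficients 0,0,0,1,1,1,0,1,1,1,0,0,0 for degrees 0…12.
Finally multiplying by (1 + t + t² + t³), the product of all factors after the first has coefficients 0,0,0,1,2,3,3,3,3,3,3,2,1 for degrees 0…12.
[t¹²] = 1·3 + 1·3 + 1·3 = 9.

9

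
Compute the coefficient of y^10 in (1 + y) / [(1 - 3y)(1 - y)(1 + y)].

88573

Partial fractions give a closed form: a_n = (3/2)·3^n + (-1/2)·1^n.
At n = 10: a_10 = 88573.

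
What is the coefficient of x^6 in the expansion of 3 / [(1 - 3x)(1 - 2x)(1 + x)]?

4665

Partial fractions give a closed form: a_n = (27/4)·3^n + (-4)·2^n + (1/4)·(-1)^n.
At n = 6: a_6 = 4665.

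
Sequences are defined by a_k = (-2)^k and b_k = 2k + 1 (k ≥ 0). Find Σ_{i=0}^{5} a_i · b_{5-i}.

-3

The convolution is the x^5 coefficient of A(x)B(x).
Σ = 1·11 − 2·9 + 4·7 − 8·5 + 16·3 − 32·1 = -3.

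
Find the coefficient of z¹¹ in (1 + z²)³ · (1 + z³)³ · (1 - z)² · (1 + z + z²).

(1 + z²)³ has coefficients 1,0,3,0,3,0,1 for degrees 0…6.
(1 + z³)³ has coefficients 1,0,0,3,0,0,3,0,0,1,0,0 for degrees 0…11.
Multiplying by (1 - z)² gives running coefficients 1,-2,1,3,-6,3,3,-6,3,1,-2,1 for degrees 0…11.
Finally multiplying by (1 + z + z²), the product of all factors after the first has coefficients 1,-1,0,2,-2,0,0,0,0,-2,2,0 for degrees 0…11.
[z¹¹] = 1·0 + 3·(-2) + 3·0 + 1·0 = -6.

-6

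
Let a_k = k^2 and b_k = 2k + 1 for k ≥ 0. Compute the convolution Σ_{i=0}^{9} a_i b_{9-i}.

1365

This is [x^9] in the product of the two ordinary generating functions.
Σ = 0·19 + 1·17 + 4·15 + 9·13 + 16·11 + 25·9 + 36·7 + 49·5 + 64·3 + 81·1 = 1365.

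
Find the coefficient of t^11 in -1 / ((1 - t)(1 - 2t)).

Partial fractions give a closed form: a_n = (1)·1^n + (-2)·2^n.
At n = 11: a_11 = -4095.

-4095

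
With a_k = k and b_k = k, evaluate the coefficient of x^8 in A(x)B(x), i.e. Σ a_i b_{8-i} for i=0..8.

84

The convolution is the x^8 coefficient of A(x)B(x).
Σ = 0·8 + 1·7 + 2·6 + 3·5 + 4·4 + 5·3 + 6·2 + 7·1 + 8·0 = 84.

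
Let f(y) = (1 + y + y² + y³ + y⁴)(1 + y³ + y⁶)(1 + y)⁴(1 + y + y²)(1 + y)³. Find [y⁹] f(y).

630

(1 + y + y² + y³ + y⁴) has coefficients 1,1,1,1,1 for degrees 0…4.
(1 + y³ + y⁶) has coefficients 1,0,0,1,0,0,1,0,0,0 for degrees 0…9.
Multiplying by (1 + y)⁴ gives running coefficients 1,4,6,5,5,6,5,5,6,4 for degrees 0…9.
Multiplying by (1 + y + y²) gives running coefficients 1,5,11,15,16,16,16,16,16,15 for degrees 0…9.
Finally multiplying by (1 + y)³, the product of all factors after the first has coefficients 1,8,29,64,99,120,127,128,128,127 for degrees 0…9.
[y⁹] = 1·127 + 1·128 + 1·128 + 1·127 + 1·120 = 630.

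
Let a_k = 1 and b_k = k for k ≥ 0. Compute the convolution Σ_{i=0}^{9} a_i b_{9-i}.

Write out a_i and b_{9-i} for i = 0,…,9 and sum the products.
Σ = 1·9 + 1·8 + 1·7 + 1·6 + 1·5 + 1·4 + 1·3 + 1·2 + 1·1 + 1·0 = 45.

45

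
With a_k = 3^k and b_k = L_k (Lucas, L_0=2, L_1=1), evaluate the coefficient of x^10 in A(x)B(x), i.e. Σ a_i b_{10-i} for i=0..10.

177003

Write out a_i and b_{10-i} for i = 0,…,10 and sum the products.
Σ = 1·123 + 3·76 + 9·47 + 27·29 + 81·18 + 243·11 + 729·7 + 2187·4 + 6561·3 + 19683·1 + 59049·2 = 177003.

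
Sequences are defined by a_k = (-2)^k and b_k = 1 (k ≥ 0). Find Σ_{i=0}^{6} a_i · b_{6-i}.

43

The convolution is the t^6 coefficient of A(t)B(t).
Σ = 1·1 − 2·1 + 4·1 − 8·1 + 16·1 − 32·1 + 64·1 = 43.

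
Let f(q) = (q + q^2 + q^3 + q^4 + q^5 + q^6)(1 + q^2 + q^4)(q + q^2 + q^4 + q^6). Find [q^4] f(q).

(q + q^2 + q^3 + q^4 + q^5 + q^6) has coefficients 0,1,1,1,1 for degrees 0…4.
(1 + q^2 + q^4) has coefficients 1,0,1,0,1 for degrees 0…4.
Finally multiplying by (q + q^2 + q^4 + q^6), the product of all factors after the first has coefficients 0,1,1,1,2 for degrees 0…4.
[q^4] = 1·1 + 1·1 + 1·1 + 1·0 = 3.

3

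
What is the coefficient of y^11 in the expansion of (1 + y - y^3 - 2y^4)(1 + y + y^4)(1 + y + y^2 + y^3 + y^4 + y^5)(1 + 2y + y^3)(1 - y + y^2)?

-19

(1 + y - y^3 - 2y^4) has coefficients 1,1,0,-1,-2 for degrees 0…4.
(1 + y + y^4) has coefficients 1,1,0,0,1,0,0,0,0,0,0,0 for degrees 0…11.
Multiplying by (1 + y + y^2 + y^3 + y^4 + y^5) gives running coefficients 1,2,2,2,3,3,2,1,1,1,0,0 for degrees 0…11.
Multiplying by (1 + 2y + y^3) gives running coefficients 1,4,6,7,9,11,10,8,6,5,3,1 for degrees 0…11.
Finally multiplying by (1 - y + y^2), the product of all factors after the first has coefficients 1,3,3,5,8,9,8,9,8,7,4,3 for degrees 0…11.
[y^11] = 1·3 + 1·4 − 1·8 − 2·9 = -19.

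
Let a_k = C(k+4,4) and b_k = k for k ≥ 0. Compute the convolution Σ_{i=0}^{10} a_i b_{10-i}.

5005

Write out a_i and b_{10-i} for i = 0,…,10 and sum the products.
Σ = 1·10 + 5·9 + 15·8 + 35·7 + 70·6 + 126·5 + 210·4 + 330·3 + 495·2 + 715·1 + 1001·0 = 5005.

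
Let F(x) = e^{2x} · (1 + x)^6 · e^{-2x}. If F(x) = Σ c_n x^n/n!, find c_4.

The EGF product rule gives c_4 = Σ_{k_1+k_2+k_3=4} C(4; k_1,k_2,k_3) · ∏ g_i(k_i), where e^{2x} gives (2)^k; (1+x)^6 gives the falling factorial (6)_k; e^{-2x} gives (-2)^k.
g_1(k) for k = 0…4: 1, 2, 4, 8, 16.
g_2(k) for k = 0…4: 1, 6, 30, 120, 360.
g_3(k) for k = 0…4: 1, -2, 4, -8, 16.
First combine the last two factors: h(k) = Σ_j C(k,j)·g_2(j)·g_3(k−j) for k = 0…4: 1, 4, 10, 4, -56.
c_4 = Σ_k C(4,k)·g_1(k)·h(4−k) = 1·1·(-56) + 4·2·4 + 6·4·10 + 4·8·4 + 1·16·1 = −56 + 32 + 240 + 128 + 16 = 360.

360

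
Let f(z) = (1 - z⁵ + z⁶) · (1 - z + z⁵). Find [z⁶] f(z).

2

(1 - z⁵ + z⁶) has coefficients 1,0,0,0,0,-1,1 for degrees 0…6.
(1 - z + z⁵) has coefficients 1,-1,0,0,0,1,0 for degrees 0…6.
[z⁶] = 1·0 − 1·(-1) + 1·1 = 2.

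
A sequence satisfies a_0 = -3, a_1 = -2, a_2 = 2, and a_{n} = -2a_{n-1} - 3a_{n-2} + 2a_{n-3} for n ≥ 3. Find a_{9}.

The ordinary generating function has denominator 1 + 2t + 3t^2 - 2t^3.
Iterating the recurrence: a_0,…,a_{9} = -3, -2, 2, -4, -2, 20, -42, 20, 126, -396.

-396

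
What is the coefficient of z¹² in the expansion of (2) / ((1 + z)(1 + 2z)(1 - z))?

10922

The denominator gives the recurrence a_n = −2a_(n−1) + a_(n−2) + 2a_(n−3) for n ≥ 3; the numerator fixes a_0 = 2, a_1 = -4, a_2 = 10.
Iterating: 2, -4, 10, -20, 42, -84, 170, -340, 682, -1364, 2730, -5460, 10922, so a_12 = 10922.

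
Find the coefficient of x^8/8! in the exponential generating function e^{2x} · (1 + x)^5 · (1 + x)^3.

8546432

The EGF product rule gives c_8 = Σ_{k_1+k_2+k_3=8} C(8; k_1,k_2,k_3) · ∏ g_i(k_i), where e^{2x} gives (2)^k; (1+x)^5 gives the falling factorial (5)_k; (1+x)^3 gives the falling factorial (3)_k.
g_1(k) for k = 0…8: 1, 2, 4, 8, 16, 32, 64, 128, 256.
g_2(k) for k = 0…8: 1, 5, 20, 60, 120, 120, 0, 0, 0.
g_3(k) for k = 0…8: 1, 3, 6, 6, 0, 0, 0, 0, 0.
First combine the last two factors: h(k) = Σ_j C(k,j)·g_2(j)·g_3(k−j) for k = 0…8: 1, 8, 56, 336, 1680, 6720, 20160, 40320, 40320.
c_8 = Σ_k C(8,k)·g_1(k)·h(8−k) = 1·1·40320 + 8·2·40320 + 28·4·20160 + 56·8·6720 + 70·16·1680 + 56·32·336 + 28·64·56 + 8·128·8 + 1·256·1 = 40320 + 645120 + 2257920 + 3010560 + 1881600 + 602112 + 100352 + 8192 + 256 = 8546432.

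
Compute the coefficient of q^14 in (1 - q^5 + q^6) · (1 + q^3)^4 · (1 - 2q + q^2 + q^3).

(1 - q^5 + q^6) has coefficients 1,0,0,0,0,-1,1 for degrees 0…6.
(1 + q^3)^4 has coefficients 1,0,0,4,0,0,6,0,0,4,0,0,1,0,0 for degrees 0…14.
Finally multiplying by (1 - 2q + q^2 + q^3), the product of all factors after the first has coefficients 1,-2,1,5,-8,4,10,-12,6,10,-8,4,5,-2,1 for degrees 0…14.
[q^14] = 1·1 − 1·10 + 1·6 = -3.

-3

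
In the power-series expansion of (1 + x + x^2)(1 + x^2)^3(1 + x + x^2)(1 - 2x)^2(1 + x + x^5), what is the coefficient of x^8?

22

(1 + x + x^2) has coefficients 1,1,1 for degrees 0…2.
(1 + x^2)^3 has coefficients 1,0,3,0,3,0,1,0,0 for degrees 0…8.
Multiplying by (1 + x + x^2) gives running coefficients 1,1,4,3,6,3,4,1,1 for degrees 0…8.
Multiplying by (1 - 2x)^2 gives running coefficients 1,-3,4,-9,10,-9,16,-3,13 for degrees 0…8.
Finally multiplying by (1 + x + x^5), the product of all factors after the first has coefficients 1,-2,1,-5,1,2,4,17,1 for degrees 0…8.
[x^8] = 1·1 + 1·17 + 1·4 = 22.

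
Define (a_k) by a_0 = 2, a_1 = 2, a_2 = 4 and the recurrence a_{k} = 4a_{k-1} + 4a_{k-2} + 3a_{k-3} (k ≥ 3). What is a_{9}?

The ordinary generating function has denominator 1 - 4q - 4q^2 - 3q^3.
Iterating the recurrence: a_0,…,a_{9} = 2, 2, 4, 30, 142, 700, 3458, 17058, 84164, 415262.

415262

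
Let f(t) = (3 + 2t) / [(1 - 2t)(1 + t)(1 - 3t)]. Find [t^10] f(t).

Partial fractions give a closed form: a_n = (-16/3)·2^n + (1/12)·(-1)^n + (33/4)·3^n.
At n = 10: a_10 = 481693.

481693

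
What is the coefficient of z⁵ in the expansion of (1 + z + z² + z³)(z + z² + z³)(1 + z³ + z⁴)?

(1 + z + z² + z³) has coefficients 1,1,1,1 for degrees 0…3.
(z + z² + z³) has coefficients 0,1,1,1,0,0 for degrees 0…5.
Finally multiplying by (1 + z³ + z⁴), the product of all factors after the first has coefficients 0,1,1,1,1,2 for degrees 0…5.
[z⁵] = 1·2 + 1·1 + 1·1 + 1·1 = 5.

5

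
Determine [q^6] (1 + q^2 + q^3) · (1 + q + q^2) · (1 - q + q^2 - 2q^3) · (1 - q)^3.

7

(1 + q^2 + q^3) has coefficients 1,0,1,1 for degrees 0…3.
(1 + q + q^2) has coefficients 1,1,1,0,0,0,0 for degrees 0…6.
Multiplying by (1 - q + q^2 - 2q^3) gives running coefficients 1,0,1,-2,-1,-2,0 for degrees 0…6.
Finally multiplying by (1 - q)^3, the product of all factors after the first has coefficients 1,-3,4,-6,8,-6,5 for degrees 0…6.
[q^6] = 1·5 + 1·8 + 1·(-6) = 7.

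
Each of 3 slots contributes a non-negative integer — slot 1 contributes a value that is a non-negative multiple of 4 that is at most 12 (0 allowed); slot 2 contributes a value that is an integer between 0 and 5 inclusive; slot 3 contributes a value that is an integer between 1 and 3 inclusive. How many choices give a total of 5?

The generating function for the choices is (1 + q^4 + q^8 + q^12)·(1 + q + q^2 + q^3 + q^4 + q^5)·(q + q^2 + q^3); the count is [q^5].
(1 + q^4 + q^8 + q^12) has coefficients 1,0,0,0,1,0 for degrees 0…5.
(1 + q + q^2 + q^3 + q^4 + q^5) has coefficients 1,1,1,1,1,1 for degrees 0…5.
Finally multiplying by (q + q^2 + q^3), the product of all factors after the first has coefficients 0,1,2,3,3,3 for degrees 0…5.
[q^5] = 1·3 + 1·1 = 4.

4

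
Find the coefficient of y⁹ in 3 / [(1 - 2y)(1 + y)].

1023

Partial fractions give a closed form: a_n = (2)·2^n + (1)·(-1)^n.
At n = 9: a_9 = 1023.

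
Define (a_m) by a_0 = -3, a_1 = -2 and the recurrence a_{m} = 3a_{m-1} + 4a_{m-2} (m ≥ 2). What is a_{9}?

The ordinary generating function has denominator 1 - 3y - 4y^2.
Iterating the recurrence: a_0,…,a_{9} = -3, -2, -18, -62, -258, -1022, -4098, -16382, -65538, -262142.

-262142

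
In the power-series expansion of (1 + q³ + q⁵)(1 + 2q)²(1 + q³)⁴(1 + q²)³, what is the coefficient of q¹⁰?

250

(1 + q³ + q⁵) has coefficients 1,0,0,1,0,1 for degrees 0…5.
(1 + 2q)² has coefficients 1,4,4,0,0,0,0,0,0,0,0 for degrees 0…10.
Multiplying by (1 + q³)⁴ gives running coefficients 1,4,4,4,16,16,6,24,24,4,16 for degrees 0…10.
Finally multiplying by (1 + q²)³, the product of all factors after the first has coefficients 1,4,7,16,31,40,67,88,94,128,122 for degrees 0…10.
[q¹⁰] = 1·122 + 1·88 + 1·40 = 250.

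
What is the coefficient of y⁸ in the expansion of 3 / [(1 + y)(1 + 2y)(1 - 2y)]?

1023

Partial fractions give a closed form: a_n = (-1)·(-1)^n + (3)·(-2)^n + (1)·2^n.
At n = 8: a_8 = 1023.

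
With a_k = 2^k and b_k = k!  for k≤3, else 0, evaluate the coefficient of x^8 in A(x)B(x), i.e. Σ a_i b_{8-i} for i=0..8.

704

Write out a_i and b_{8-i} for i = 0,…,8 and sum the products.
Σ = 1·0 + 2·0 + 4·0 + 8·0 + 16·0 + 32·6 + 64·2 + 128·1 + 256·1 = 704.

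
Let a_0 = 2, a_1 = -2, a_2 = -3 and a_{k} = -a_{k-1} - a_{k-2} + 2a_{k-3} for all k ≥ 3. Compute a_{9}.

109

The ordinary generating function has denominator 1 + t + t^2 - 2t^3.
Iterating the recurrence: a_0,…,a_{9} = 2, -2, -3, 9, -10, -5, 33, -48, 5, 109.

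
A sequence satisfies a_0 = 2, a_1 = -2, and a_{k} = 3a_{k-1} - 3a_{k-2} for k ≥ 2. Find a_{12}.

The ordinary generating function has denominator 1 - 3y + 3y^2.
Iterating the recurrence: a_0,…,a_{12} = 2, -2, -12, -30, -54, -72, -54, 54, 324, 810, 1458, 1944, 1458.

1458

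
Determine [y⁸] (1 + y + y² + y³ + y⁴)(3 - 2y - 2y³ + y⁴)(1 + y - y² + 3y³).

(1 + y + y² + y³ + y⁴) has coefficients 1,1,1,1,1 for degrees 0…4.
(3 - 2y - 2y³ + y⁴) has coefficients 3,-2,0,-2,1,0,0,0,0 for degrees 0…8.
Finally multiplying by (1 + y - y² + 3y³), the product of all factors after the first has coefficients 3,1,-5,9,-7,3,-7,3,0 for degrees 0…8.
[y⁸] = 1·0 + 1·3 + 1·(-7) + 1·3 + 1·(-7) = -8.

-8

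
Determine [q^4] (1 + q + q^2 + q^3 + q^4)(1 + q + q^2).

3

(1 + q + q^2 + q^3 + q^4) has coefficients 1,1,1,1,1 for degrees 0…4.
(1 + q + q^2) has coefficients 1,1,1,0,0 for degrees 0…4.
[q^4] = 1·0 + 1·0 + 1·1 + 1·1 + 1·1 = 3.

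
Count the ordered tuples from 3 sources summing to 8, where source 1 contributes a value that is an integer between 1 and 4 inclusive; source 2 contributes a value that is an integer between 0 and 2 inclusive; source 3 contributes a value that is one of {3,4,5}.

8

The generating function for the choices is (q + q² + q³ + q⁴)·(1 + q + q²)·(q³ + q⁴ + q⁵); the count is [q⁸].
(q + q² + q³ + q⁴) has coefficients 0,1,1,1,1 for degrees 0…4.
(1 + q + q²) has coefficients 1,1,1,0,0,0,0,0,0 for degrees 0…8.
Finally multiplying by (q³ + q⁴ + q⁵), the product of all factors after the first has coefficients 0,0,0,1,2,3,2,1,0 for degrees 0…8.
[q⁸] = 1·1 + 1·2 + 1·3 + 1·2 = 8.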